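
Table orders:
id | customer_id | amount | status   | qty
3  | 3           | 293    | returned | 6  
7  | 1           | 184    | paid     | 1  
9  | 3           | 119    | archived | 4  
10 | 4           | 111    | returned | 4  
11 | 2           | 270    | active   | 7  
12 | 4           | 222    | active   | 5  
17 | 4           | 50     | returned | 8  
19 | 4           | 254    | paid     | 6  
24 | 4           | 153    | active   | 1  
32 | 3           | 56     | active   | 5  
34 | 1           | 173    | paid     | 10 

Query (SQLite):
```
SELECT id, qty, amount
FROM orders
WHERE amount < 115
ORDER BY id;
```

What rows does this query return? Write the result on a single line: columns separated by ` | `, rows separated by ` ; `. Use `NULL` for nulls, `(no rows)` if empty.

amount < 115: ids {10, 17, 32}

10 | 4 | 111 ; 17 | 8 | 50 ; 32 | 5 | 56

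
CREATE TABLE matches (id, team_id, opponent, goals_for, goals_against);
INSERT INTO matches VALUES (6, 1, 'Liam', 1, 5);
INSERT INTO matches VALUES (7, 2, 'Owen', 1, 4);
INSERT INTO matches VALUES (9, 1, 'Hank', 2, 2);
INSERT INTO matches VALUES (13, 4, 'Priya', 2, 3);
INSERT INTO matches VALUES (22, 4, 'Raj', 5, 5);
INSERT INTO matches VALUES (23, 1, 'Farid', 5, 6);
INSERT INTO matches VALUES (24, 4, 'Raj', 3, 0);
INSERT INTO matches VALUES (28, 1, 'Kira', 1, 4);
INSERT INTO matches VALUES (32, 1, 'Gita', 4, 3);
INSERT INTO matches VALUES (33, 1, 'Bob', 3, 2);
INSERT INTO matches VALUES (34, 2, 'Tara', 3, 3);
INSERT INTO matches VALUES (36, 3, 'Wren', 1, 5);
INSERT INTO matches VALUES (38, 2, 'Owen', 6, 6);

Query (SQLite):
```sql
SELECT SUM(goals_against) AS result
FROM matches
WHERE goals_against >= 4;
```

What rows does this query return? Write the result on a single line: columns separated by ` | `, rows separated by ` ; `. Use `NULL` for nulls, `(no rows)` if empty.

35

Rows where goals_against >= 4 → goals_against values: [5, 4, 5, 6, 4, 5, 6].
SUM of non-NULL values = 35.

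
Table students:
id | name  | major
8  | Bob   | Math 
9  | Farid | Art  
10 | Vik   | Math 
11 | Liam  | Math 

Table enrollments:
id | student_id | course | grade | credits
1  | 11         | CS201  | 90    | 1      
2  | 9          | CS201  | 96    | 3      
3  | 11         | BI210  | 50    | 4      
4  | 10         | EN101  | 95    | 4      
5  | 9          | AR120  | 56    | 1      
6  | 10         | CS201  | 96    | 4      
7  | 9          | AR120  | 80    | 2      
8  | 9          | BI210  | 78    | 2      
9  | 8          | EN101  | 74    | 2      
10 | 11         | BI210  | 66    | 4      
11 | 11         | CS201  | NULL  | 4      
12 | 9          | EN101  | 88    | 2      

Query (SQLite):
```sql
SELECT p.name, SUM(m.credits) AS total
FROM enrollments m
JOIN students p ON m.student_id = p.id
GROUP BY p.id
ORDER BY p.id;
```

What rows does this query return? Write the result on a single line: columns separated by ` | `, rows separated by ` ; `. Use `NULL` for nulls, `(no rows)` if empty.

Bob | 2 ; Farid | 10 ; Vik | 8 ; Liam | 13

Join each enrollments row to its students via student_id.
Group joined rows by students.id; compute SUM(m.credits) per group.
  8: ids {9} → SUM(m.credits)=2
  9: ids {2, 5, 7, 8, 12} → SUM(m.credits)=10
  10: ids {4, 6} → SUM(m.credits)=8
  11: ids {1, 3, 10, 11} → SUM(m.credits)=13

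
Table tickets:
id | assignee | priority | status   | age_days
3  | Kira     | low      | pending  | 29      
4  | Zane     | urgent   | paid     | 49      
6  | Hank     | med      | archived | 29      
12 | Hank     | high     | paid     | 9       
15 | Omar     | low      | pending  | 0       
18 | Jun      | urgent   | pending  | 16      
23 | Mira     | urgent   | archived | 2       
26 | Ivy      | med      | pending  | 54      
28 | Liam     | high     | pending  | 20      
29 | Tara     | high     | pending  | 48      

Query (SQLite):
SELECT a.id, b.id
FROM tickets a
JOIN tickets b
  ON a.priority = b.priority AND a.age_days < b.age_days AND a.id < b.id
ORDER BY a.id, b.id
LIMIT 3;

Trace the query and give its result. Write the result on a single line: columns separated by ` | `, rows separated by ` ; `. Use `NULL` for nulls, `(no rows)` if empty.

6 | 26 ; 12 | 28 ; 12 | 29

Pairs (a,b) with same priority, a.age_days < b.age_days, a.id < b.id.
priority groups: high:{12,28,29} low:{3,15} med:{6,26} urgent:{4,18,23}
Ordered by (a.id, b.id); first 3.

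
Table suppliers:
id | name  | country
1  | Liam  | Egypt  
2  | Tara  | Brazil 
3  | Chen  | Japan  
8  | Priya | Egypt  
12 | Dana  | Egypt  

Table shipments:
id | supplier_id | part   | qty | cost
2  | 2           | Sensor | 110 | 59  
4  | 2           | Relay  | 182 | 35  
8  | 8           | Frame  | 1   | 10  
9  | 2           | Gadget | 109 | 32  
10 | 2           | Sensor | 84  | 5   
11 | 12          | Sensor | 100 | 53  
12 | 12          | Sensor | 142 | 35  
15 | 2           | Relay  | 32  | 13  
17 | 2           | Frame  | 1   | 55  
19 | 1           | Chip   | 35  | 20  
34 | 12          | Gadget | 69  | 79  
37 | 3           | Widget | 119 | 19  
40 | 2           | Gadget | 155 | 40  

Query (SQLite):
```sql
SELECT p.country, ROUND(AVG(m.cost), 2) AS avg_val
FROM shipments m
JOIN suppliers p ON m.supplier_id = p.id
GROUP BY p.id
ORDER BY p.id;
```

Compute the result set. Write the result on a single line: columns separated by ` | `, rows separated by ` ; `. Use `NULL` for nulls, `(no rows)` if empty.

Join each shipments row to its suppliers via supplier_id.
Group joined rows by suppliers.id; compute ROUND(AVG(m.cost), 2) per group.
  1: ids {19} → ROUND(AVG(m.cost), 2)=20
  2: ids {2, 4, 9, 10, 15, 17, 40} → ROUND(AVG(m.cost), 2)=34.14
  3: ids {37} → ROUND(AVG(m.cost), 2)=19
  8: ids {8} → ROUND(AVG(m.cost), 2)=10
  12: ids {11, 12, 34} → ROUND(AVG(m.cost), 2)=55.67

Egypt | 20 ; Brazil | 34.14 ; Japan | 19 ; Egypt | 10 ; Egypt | 55.67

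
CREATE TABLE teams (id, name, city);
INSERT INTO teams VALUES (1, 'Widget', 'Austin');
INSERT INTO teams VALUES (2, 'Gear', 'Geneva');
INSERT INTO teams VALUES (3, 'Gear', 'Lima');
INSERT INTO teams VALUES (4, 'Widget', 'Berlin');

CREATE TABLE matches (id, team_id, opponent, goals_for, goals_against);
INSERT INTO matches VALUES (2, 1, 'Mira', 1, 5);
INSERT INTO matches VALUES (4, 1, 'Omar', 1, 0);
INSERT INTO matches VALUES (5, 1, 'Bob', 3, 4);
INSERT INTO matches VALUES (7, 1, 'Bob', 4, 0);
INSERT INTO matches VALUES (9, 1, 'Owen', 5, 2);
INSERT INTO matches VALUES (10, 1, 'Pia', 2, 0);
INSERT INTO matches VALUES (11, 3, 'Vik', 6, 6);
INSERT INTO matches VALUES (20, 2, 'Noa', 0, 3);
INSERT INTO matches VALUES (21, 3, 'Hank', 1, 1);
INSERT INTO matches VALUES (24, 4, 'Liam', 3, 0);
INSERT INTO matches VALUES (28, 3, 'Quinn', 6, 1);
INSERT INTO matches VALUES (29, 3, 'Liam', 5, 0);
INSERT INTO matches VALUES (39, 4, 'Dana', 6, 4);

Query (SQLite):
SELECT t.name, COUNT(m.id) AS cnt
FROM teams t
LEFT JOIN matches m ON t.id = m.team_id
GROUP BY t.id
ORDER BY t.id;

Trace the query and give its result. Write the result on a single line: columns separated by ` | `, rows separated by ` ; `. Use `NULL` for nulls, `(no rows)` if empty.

LEFT JOIN keeps every teams row; unmatched ones get NULL for matches columns.
Group by teams.id and compute COUNT(m.id). COUNT(col) of an all-NULL group is 0.
  1: ids {2, 4, 5, 7, 9, 10} → COUNT(m.id)=6
  2: ids {20} → COUNT(m.id)=1
  3: ids {11, 21, 28, 29} → COUNT(m.id)=4
  4: ids {24, 39} → COUNT(m.id)=2

Widget | 6 ; Gear | 1 ; Gear | 4 ; Widget | 2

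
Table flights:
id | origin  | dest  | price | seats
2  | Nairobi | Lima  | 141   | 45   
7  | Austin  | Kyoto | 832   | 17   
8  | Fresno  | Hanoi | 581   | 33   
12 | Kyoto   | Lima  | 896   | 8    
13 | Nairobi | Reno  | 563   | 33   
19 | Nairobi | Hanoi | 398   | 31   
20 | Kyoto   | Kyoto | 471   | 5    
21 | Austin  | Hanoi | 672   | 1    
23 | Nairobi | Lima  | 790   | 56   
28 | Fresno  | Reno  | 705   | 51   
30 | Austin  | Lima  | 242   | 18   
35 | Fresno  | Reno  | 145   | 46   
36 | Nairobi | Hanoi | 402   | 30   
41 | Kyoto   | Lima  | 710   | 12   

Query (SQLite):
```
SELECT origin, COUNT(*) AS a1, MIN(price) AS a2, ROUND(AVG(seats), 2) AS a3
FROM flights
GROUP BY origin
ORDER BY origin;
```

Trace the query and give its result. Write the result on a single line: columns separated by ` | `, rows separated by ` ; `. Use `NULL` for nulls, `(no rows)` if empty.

Austin | 3 | 242 | 12 ; Fresno | 3 | 145 | 43.33 ; Kyoto | 3 | 471 | 8.33 ; Nairobi | 5 | 141 | 39

Group flights by origin.
Per group compute: COUNT(*), MIN(price), ROUND(AVG(seats), 2).
  Austin: ids {7, 21, 30} → COUNT(*)=3, MIN(price)=242, ROUND(AVG(seats), 2)=12
  Fresno: ids {8, 28, 35} → COUNT(*)=3, MIN(price)=145, ROUND(AVG(seats), 2)=43.33
  Kyoto: ids {12, 20, 41} → COUNT(*)=3, MIN(price)=471, ROUND(AVG(seats), 2)=8.33
  Nairobi: ids {2, 13, 19, 23, 36} → COUNT(*)=5, MIN(price)=141, ROUND(AVG(seats), 2)=39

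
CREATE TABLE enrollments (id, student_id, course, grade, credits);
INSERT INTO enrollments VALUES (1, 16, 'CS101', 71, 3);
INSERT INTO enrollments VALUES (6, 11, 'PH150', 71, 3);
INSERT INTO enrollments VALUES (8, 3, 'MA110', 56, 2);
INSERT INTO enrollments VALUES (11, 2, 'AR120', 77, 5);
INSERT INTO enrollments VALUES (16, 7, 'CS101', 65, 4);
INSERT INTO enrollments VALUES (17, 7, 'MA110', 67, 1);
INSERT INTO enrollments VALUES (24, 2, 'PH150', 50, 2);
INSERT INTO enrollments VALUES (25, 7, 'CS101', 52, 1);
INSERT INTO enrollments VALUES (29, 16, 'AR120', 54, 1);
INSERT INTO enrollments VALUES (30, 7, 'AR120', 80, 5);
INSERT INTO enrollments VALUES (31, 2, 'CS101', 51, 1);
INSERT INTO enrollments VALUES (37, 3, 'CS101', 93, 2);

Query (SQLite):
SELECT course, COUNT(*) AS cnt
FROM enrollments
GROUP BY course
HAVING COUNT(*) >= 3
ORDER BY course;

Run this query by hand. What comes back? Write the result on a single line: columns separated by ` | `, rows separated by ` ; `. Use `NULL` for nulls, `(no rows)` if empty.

Partition enrollments by course; compute COUNT(*) within each group.
HAVING: keep groups with count ≥ 3.
  AR120: ids {11, 29, 30} → COUNT(*)=3
  CS101: ids {1, 16, 25, 31, 37} → COUNT(*)=5
  MA110: ids {8, 17} → COUNT(*)=2
  PH150: ids {6, 24} → COUNT(*)=2

AR120 | 3 ; CS101 | 5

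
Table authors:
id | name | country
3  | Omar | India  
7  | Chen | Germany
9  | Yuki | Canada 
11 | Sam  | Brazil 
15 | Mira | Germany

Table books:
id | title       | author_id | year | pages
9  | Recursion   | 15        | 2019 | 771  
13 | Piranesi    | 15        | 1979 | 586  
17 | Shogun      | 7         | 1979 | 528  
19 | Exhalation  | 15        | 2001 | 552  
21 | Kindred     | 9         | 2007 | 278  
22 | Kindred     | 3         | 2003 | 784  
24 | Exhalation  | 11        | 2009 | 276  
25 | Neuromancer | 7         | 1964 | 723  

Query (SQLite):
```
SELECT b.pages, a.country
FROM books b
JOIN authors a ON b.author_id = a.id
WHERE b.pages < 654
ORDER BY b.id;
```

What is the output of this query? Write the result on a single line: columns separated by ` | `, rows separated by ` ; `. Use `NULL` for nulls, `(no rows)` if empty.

586 | Germany ; 528 | Germany ; 552 | Germany ; 278 | Canada ; 276 | Brazil

Each books row matches the authors row where author_id = authors.id.
Then keep rows with b.pages < 654.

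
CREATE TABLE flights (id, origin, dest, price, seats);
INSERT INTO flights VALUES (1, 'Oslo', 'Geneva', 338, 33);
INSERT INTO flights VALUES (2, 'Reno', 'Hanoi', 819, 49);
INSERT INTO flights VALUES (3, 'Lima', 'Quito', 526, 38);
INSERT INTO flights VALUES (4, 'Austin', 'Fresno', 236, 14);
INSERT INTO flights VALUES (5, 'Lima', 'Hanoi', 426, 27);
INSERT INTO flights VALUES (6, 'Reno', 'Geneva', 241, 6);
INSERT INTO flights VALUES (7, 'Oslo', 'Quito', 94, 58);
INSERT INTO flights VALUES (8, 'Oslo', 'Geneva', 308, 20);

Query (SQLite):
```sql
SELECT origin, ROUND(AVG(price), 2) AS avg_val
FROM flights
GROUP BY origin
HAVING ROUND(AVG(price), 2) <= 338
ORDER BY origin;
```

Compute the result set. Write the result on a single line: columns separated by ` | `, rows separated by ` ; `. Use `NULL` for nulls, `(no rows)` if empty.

Partition flights by origin; compute ROUND(AVG(price), 2) within each group.
HAVING: keep groups where ROUND(AVG(price), 2) <= 338.
  Austin: ids {4} → ROUND(AVG(price), 2)=236
  Lima: ids {3, 5} → ROUND(AVG(price), 2)=476
  Oslo: ids {1, 7, 8} → ROUND(AVG(price), 2)=246.67
  Reno: ids {2, 6} → ROUND(AVG(price), 2)=530

Austin | 236 ; Oslo | 246.67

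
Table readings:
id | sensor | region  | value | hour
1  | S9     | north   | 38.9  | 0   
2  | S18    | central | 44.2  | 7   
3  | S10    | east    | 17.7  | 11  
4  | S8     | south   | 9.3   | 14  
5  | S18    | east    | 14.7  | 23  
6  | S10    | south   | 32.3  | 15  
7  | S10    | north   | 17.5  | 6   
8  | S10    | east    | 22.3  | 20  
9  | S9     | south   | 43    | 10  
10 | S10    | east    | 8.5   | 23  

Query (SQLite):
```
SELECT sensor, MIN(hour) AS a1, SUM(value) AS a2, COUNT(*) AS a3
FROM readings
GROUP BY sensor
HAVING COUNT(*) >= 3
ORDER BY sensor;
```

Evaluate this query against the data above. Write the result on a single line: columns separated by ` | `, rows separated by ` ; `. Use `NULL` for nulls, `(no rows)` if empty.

S10 | 6 | 98.3 | 5

Group readings by sensor.
Per group compute: MIN(hour), SUM(value), COUNT(*).
HAVING: drop groups with fewer than 3 rows.
  S10: ids {3, 6, 7, 8, 10} → MIN(hour)=6, SUM(value)=98.3, COUNT(*)=5
  S18: ids {2, 5} → MIN(hour)=7, SUM(value)=58.9, COUNT(*)=2
  S8: ids {4} → MIN(hour)=14, SUM(value)=9.3, COUNT(*)=1
  S9: ids {1, 9} → MIN(hour)=0, SUM(value)=81.9, COUNT(*)=2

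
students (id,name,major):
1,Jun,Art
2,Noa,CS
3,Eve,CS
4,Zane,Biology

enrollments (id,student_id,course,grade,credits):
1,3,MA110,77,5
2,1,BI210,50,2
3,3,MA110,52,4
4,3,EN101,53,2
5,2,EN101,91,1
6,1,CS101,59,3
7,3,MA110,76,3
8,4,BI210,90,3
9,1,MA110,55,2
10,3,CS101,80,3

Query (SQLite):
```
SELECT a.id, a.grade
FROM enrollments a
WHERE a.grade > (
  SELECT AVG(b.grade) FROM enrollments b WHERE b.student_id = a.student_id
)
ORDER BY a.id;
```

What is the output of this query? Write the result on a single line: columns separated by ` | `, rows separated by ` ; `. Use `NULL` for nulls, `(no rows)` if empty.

1 | 77 ; 6 | 59 ; 7 | 76 ; 9 | 55 ; 10 | 80

For each enrollments row a, compute AVG(grade) over rows sharing a.student_id.
Keep row a if a.grade > that per-group AVG.
  student_id=1: AVG(grade) = 54.666667
  student_id=2: AVG(grade) = 91.0
  student_id=3: AVG(grade) = 67.6
  student_id=4: AVG(grade) = 90.0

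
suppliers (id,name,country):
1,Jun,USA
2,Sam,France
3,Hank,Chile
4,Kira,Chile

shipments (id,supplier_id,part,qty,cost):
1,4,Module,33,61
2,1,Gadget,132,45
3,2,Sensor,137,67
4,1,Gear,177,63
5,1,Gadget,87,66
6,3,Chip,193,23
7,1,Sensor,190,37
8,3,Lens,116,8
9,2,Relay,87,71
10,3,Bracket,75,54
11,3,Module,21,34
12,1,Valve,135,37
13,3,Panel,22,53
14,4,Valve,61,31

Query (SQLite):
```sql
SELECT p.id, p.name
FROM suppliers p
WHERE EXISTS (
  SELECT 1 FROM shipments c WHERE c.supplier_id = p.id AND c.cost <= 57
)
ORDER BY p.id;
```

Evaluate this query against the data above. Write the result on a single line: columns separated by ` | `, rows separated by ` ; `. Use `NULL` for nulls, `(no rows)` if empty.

For each suppliers row, check whether any shipments with matching supplier_id has cost <= 57.
Keep rows where that is true.

1 | Jun ; 3 | Hank ; 4 | Kira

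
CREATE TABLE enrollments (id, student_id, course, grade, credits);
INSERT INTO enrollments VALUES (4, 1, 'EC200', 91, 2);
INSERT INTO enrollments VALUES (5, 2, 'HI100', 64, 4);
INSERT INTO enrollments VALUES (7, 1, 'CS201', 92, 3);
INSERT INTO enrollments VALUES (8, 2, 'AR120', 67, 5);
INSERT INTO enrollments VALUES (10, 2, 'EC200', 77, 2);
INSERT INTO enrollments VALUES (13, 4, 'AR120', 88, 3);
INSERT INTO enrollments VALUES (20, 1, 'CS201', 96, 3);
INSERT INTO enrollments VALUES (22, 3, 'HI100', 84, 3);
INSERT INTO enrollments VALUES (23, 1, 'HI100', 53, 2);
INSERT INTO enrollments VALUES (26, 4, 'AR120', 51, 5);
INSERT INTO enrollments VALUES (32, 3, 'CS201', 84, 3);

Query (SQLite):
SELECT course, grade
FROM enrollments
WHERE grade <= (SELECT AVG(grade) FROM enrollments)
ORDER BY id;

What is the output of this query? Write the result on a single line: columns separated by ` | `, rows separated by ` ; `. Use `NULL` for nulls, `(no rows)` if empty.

HI100 | 64 ; AR120 | 67 ; EC200 | 77 ; HI100 | 53 ; AR120 | 51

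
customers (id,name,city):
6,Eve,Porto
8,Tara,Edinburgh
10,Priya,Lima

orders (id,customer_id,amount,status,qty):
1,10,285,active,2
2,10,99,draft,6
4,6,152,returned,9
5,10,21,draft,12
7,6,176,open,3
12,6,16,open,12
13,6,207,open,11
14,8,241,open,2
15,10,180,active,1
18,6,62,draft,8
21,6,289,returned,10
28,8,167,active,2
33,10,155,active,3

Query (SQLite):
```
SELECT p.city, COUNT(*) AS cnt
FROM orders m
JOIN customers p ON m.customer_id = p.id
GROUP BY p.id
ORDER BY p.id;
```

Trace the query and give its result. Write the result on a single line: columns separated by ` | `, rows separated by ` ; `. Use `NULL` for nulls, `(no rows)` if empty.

Join each orders row to its customers via customer_id.
Group joined rows by customers.id; compute COUNT(*) per group.
  6: ids {4, 7, 12, 13, 18, 21} → COUNT(*)=6
  8: ids {14, 28} → COUNT(*)=2
  10: ids {1, 2, 5, 15, 33} → COUNT(*)=5

Porto | 6 ; Edinburgh | 2 ; Lima | 5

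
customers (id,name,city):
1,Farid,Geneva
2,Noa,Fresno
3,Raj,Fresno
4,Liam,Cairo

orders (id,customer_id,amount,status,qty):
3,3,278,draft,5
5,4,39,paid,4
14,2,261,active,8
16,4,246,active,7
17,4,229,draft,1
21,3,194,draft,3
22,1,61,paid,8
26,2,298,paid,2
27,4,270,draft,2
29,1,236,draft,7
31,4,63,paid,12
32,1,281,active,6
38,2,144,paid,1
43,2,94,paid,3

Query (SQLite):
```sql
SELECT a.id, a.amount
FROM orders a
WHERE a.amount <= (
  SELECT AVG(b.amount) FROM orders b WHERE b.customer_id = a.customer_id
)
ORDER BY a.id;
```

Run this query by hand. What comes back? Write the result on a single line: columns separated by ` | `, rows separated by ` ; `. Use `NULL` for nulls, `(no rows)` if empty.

5 | 39 ; 21 | 194 ; 22 | 61 ; 31 | 63 ; 38 | 144 ; 43 | 94

For each orders row a, compute AVG(amount) over rows sharing a.customer_id.
Keep row a if a.amount <= that per-group AVG.
  customer_id=1: AVG(amount) = 192.666667
  customer_id=2: AVG(amount) = 199.25
  customer_id=3: AVG(amount) = 236.0
  customer_id=4: AVG(amount) = 169.4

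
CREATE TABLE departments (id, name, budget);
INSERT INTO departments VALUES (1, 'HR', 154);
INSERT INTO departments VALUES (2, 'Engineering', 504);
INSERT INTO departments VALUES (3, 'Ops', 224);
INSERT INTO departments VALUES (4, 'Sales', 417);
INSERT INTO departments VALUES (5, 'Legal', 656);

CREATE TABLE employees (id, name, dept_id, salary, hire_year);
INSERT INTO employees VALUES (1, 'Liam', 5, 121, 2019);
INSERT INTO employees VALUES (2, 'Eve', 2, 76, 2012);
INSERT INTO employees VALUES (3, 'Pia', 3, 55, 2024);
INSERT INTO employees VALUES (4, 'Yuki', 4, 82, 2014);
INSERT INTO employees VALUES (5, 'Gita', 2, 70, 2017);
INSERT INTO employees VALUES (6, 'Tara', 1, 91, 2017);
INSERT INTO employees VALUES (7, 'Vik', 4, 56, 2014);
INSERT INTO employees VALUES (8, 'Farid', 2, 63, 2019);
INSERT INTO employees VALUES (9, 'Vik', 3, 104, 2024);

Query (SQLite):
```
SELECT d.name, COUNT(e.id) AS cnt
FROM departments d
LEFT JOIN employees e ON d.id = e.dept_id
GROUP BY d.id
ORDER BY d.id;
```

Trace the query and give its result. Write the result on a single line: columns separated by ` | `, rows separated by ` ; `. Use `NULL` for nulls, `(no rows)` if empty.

LEFT JOIN keeps every departments row; unmatched ones get NULL for employees columns.
Group by departments.id and compute COUNT(e.id). COUNT(col) of an all-NULL group is 0.
  1: ids {6} → COUNT(e.id)=1
  2: ids {2, 5, 8} → COUNT(e.id)=3
  3: ids {3, 9} → COUNT(e.id)=2
  4: ids {4, 7} → COUNT(e.id)=2
  5: ids {1} → COUNT(e.id)=1

HR | 1 ; Engineering | 3 ; Ops | 2 ; Sales | 2 ; Legal | 1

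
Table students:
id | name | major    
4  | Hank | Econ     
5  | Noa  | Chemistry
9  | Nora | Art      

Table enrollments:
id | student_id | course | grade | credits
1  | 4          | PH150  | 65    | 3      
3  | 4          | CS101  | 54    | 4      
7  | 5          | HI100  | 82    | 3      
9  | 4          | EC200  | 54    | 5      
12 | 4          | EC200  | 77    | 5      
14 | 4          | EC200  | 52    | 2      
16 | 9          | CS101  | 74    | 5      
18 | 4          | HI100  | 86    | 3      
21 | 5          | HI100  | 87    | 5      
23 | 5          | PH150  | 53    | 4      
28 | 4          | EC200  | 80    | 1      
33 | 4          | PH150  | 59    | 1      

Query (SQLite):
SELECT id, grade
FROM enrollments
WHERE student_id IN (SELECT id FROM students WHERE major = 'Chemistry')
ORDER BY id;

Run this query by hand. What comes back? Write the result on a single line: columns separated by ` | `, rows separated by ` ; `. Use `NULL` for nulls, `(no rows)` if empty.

7 | 82 ; 21 | 87 ; 23 | 53

Inner query: students.id where major = 'Chemistry'.
Outer: keep enrollments rows whose student_id is in that set.
Inner query → {5}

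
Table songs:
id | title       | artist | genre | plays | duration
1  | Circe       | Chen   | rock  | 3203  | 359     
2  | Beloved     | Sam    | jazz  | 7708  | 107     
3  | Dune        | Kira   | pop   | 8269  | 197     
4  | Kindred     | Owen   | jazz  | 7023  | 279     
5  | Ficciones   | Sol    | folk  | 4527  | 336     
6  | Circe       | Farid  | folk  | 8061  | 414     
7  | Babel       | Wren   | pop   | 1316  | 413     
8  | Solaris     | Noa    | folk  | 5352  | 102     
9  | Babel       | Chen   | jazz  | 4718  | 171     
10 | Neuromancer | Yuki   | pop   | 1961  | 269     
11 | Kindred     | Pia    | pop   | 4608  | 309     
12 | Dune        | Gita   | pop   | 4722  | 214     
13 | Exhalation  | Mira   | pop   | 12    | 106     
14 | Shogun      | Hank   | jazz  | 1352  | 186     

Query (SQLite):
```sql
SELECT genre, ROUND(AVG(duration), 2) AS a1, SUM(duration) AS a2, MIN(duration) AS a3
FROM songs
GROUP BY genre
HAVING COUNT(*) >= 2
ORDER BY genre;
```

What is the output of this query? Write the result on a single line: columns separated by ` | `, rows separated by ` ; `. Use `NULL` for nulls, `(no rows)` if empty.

Group songs by genre.
Per group compute: ROUND(AVG(duration), 2), SUM(duration), MIN(duration).
HAVING: drop groups with fewer than 2 rows.
  folk: ids {5, 6, 8} → ROUND(AVG(duration), 2)=284, SUM(duration)=852, MIN(duration)=102
  jazz: ids {2, 4, 9, 14} → ROUND(AVG(duration), 2)=185.75, SUM(duration)=743, MIN(duration)=107
  pop: ids {3, 7, 10, 11, 12, 13} → ROUND(AVG(duration), 2)=251.33, SUM(duration)=1508, MIN(duration)=106
  rock: ids {1} → ROUND(AVG(duration), 2)=359, SUM(duration)=359, MIN(duration)=359

folk | 284 | 852 | 102 ; jazz | 185.75 | 743 | 107 ; pop | 251.33 | 1508 | 106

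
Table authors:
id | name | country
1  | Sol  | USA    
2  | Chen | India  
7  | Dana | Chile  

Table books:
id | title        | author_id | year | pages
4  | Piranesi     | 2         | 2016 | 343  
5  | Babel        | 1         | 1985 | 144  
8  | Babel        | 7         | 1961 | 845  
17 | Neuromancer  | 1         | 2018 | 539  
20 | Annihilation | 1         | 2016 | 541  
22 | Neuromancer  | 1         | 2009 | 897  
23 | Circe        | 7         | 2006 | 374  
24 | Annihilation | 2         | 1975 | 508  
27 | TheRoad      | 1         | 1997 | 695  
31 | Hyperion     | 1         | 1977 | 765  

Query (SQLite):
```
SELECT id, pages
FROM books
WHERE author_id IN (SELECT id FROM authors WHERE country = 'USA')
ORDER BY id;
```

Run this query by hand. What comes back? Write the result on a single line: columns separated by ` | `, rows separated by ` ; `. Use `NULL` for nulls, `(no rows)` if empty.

5 | 144 ; 17 | 539 ; 20 | 541 ; 22 | 897 ; 27 | 695 ; 31 | 765

Inner query: authors.id where country = 'USA'.
Outer: keep books rows whose author_id is in that set.
Inner query → {1}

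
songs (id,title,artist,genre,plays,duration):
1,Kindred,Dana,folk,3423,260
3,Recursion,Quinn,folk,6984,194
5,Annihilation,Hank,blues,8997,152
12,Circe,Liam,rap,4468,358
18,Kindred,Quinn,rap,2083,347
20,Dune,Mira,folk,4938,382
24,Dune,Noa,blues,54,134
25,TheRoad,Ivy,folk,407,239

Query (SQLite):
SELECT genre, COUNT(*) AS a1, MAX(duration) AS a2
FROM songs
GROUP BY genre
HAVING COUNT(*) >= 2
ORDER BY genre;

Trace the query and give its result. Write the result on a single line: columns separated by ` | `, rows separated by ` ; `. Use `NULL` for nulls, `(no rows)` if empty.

blues | 2 | 152 ; folk | 4 | 382 ; rap | 2 | 358

Group songs by genre.
Per group compute: COUNT(*), MAX(duration).
HAVING: drop groups with fewer than 2 rows.
  blues: ids {5, 24} → COUNT(*)=2, MAX(duration)=152
  folk: ids {1, 3, 20, 25} → COUNT(*)=4, MAX(duration)=382
  rap: ids {12, 18} → COUNT(*)=2, MAX(duration)=358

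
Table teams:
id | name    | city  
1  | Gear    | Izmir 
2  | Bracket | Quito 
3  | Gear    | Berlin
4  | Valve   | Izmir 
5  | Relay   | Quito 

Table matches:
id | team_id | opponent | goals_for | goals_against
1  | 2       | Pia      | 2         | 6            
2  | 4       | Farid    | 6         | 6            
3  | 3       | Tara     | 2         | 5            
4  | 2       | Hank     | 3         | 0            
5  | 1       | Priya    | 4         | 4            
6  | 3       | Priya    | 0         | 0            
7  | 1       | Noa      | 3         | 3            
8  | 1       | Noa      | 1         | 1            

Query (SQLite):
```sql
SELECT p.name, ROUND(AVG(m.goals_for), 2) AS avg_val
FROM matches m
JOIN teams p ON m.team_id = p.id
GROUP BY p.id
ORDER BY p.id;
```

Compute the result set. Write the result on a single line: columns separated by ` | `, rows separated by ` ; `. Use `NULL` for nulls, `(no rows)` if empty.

Join each matches row to its teams via team_id.
Group joined rows by teams.id; compute ROUND(AVG(m.goals_for), 2) per group.
  1: ids {5, 7, 8} → ROUND(AVG(m.goals_for), 2)=2.67
  2: ids {1, 4} → ROUND(AVG(m.goals_for), 2)=2.5
  3: ids {3, 6} → ROUND(AVG(m.goals_for), 2)=1
  4: ids {2} → ROUND(AVG(m.goals_for), 2)=6

Gear | 2.67 ; Bracket | 2.5 ; Gear | 1 ; Valve | 6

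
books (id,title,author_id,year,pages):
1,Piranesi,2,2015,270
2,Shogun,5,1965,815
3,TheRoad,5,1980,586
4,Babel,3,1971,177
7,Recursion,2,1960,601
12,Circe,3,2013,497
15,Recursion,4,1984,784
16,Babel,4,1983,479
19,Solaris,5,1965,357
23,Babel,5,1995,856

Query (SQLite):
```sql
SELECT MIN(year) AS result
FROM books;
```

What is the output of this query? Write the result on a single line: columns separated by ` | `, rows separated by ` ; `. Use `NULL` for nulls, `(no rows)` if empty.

All year values: [2015, 1965, 1980, 1971, 1960, 2013, 1984, 1983, 1965, 1995].
MIN of non-NULL values = 1960.

1960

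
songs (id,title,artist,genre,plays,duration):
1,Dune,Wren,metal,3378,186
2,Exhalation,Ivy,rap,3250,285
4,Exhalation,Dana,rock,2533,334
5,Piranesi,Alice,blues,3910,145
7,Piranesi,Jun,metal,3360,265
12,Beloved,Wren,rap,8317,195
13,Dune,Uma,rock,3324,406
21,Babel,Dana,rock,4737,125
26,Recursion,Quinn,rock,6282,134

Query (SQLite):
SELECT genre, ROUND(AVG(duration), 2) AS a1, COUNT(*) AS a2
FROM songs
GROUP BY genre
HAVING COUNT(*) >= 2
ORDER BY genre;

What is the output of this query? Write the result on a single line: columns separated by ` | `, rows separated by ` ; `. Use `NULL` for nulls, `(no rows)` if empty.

metal | 225.5 | 2 ; rap | 240 | 2 ; rock | 249.75 | 4

Group songs by genre.
Per group compute: ROUND(AVG(duration), 2), COUNT(*).
HAVING: drop groups with fewer than 2 rows.
  blues: ids {5} → ROUND(AVG(duration), 2)=145, COUNT(*)=1
  metal: ids {1, 7} → ROUND(AVG(duration), 2)=225.5, COUNT(*)=2
  rap: ids {2, 12} → ROUND(AVG(duration), 2)=240, COUNT(*)=2
  rock: ids {4, 13, 21, 26} → ROUND(AVG(duration), 2)=249.75, COUNT(*)=4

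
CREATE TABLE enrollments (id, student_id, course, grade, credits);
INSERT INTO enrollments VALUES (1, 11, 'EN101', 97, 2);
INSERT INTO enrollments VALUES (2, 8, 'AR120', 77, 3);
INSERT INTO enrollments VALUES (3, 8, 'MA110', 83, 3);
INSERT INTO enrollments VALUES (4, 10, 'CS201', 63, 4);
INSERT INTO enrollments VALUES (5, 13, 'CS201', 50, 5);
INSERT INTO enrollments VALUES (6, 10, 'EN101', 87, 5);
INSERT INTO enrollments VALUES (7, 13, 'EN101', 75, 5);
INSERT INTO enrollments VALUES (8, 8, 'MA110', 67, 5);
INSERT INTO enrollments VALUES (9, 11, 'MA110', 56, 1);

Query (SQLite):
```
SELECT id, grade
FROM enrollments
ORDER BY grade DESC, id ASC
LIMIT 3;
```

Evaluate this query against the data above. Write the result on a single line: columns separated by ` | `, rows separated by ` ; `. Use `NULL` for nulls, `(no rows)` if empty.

1 | 97 ; 6 | 87 ; 3 | 83

Sort by grade desc, tiebreak id asc: (97, id=1), (87, id=6), (83, id=3), (77, id=2), (75, id=7), (67, id=8) …. Take first 3.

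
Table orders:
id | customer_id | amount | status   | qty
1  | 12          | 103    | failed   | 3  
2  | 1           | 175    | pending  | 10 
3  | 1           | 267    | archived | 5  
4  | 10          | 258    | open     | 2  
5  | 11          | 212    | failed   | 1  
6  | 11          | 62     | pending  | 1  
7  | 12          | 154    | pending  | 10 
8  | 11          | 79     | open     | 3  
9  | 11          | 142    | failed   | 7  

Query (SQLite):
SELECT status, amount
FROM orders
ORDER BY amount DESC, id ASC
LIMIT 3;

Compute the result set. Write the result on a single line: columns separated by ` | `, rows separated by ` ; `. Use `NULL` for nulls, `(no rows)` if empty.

archived | 267 ; open | 258 ; failed | 212

Sort by amount desc, tiebreak id asc: (267, id=3), (258, id=4), (212, id=5), (175, id=2), (154, id=7), (142, id=9) …. Take first 3.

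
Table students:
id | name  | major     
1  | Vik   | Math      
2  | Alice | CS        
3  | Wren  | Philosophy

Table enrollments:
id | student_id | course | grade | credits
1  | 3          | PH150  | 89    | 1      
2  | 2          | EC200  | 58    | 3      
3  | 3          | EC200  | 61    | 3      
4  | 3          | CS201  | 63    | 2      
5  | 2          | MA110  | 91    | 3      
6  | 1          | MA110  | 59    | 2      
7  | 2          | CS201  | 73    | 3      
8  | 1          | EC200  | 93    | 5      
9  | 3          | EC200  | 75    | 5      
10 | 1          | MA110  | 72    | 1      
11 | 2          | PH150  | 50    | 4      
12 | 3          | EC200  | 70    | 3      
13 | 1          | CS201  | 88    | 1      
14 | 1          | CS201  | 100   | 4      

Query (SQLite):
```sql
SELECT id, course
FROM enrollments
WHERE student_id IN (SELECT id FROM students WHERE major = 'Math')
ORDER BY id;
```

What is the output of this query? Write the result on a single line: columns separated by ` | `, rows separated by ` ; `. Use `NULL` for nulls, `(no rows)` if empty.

Inner query: students.id where major = 'Math'.
Outer: keep enrollments rows whose student_id is in that set.
Inner query → {1}

6 | MA110 ; 8 | EC200 ; 10 | MA110 ; 13 | CS201 ; 14 | CS201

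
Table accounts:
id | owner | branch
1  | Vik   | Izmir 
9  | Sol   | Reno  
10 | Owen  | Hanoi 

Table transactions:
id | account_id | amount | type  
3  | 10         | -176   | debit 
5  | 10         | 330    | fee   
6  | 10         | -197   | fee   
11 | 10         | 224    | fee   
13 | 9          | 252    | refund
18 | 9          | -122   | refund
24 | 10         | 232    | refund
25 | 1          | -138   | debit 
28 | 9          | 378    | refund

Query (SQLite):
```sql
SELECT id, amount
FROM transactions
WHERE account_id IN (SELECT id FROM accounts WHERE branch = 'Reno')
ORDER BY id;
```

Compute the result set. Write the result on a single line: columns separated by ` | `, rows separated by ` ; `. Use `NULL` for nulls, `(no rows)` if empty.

Inner query: accounts.id where branch = 'Reno'.
Outer: keep transactions rows whose account_id is in that set.
Inner query → {9}

13 | 252 ; 18 | -122 ; 28 | 378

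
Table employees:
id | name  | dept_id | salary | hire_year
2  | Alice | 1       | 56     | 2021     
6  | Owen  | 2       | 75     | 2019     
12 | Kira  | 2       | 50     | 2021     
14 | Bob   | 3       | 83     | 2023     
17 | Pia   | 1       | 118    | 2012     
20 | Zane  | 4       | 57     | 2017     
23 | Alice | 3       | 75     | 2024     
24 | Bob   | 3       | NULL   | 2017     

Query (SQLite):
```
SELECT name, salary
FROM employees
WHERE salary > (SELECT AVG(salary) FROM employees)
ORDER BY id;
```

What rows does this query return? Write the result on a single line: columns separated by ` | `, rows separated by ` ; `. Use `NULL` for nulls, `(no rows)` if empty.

Owen | 75 ; Bob | 83 ; Pia | 118 ; Alice | 75

Scalar subquery: AVG(salary) over all employees rows = 73.428571 (≈; comparison uses full precision).
Keep rows where salary > that value.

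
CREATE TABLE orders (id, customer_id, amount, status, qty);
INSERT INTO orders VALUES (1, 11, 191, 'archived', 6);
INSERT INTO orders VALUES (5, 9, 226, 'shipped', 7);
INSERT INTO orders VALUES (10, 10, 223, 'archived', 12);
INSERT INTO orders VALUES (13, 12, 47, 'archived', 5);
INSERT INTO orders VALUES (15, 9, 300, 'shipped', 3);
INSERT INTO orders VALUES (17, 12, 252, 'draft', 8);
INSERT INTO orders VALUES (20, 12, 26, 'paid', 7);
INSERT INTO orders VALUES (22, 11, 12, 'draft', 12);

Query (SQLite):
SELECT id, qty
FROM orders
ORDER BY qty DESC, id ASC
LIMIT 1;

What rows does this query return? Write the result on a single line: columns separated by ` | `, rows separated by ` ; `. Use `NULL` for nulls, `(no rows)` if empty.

10 | 12

Sort by qty desc, tiebreak id asc: (12, id=10), (12, id=22), (8, id=17), (7, id=5) …. Take first 1.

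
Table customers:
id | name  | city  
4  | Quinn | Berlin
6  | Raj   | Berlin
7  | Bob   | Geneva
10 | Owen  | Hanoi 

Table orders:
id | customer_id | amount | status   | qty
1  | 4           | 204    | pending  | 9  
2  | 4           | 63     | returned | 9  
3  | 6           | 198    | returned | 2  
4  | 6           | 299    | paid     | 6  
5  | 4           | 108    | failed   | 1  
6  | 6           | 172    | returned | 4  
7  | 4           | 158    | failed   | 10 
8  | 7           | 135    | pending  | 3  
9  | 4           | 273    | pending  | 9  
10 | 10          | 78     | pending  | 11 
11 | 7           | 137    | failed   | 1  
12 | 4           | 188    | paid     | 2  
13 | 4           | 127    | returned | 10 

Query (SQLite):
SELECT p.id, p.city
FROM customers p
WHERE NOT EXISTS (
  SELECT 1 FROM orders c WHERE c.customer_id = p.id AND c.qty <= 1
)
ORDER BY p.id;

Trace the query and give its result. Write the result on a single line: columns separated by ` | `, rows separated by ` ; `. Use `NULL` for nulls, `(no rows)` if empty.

For each customers row, check whether any orders with matching customer_id has qty <= 1.
Keep rows where that is false.

6 | Berlin ; 10 | Hanoi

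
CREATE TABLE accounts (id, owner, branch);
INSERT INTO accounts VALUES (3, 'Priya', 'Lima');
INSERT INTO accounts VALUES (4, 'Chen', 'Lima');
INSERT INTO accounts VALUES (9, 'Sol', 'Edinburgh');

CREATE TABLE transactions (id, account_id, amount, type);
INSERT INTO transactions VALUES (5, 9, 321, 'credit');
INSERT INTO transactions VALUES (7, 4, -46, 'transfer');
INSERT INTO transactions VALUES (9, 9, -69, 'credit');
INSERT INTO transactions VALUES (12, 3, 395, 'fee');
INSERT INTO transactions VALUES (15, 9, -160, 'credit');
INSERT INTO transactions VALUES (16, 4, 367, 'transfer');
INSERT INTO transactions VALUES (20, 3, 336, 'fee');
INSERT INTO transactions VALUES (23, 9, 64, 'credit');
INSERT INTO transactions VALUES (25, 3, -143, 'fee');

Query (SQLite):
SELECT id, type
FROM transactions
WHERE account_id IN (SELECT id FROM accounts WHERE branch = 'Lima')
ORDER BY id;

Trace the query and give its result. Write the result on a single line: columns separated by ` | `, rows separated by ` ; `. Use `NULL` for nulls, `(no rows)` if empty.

Inner query: accounts.id where branch = 'Lima'.
Outer: keep transactions rows whose account_id is in that set.
Inner query → {3, 4}

7 | transfer ; 12 | fee ; 16 | transfer ; 20 | fee ; 25 | fee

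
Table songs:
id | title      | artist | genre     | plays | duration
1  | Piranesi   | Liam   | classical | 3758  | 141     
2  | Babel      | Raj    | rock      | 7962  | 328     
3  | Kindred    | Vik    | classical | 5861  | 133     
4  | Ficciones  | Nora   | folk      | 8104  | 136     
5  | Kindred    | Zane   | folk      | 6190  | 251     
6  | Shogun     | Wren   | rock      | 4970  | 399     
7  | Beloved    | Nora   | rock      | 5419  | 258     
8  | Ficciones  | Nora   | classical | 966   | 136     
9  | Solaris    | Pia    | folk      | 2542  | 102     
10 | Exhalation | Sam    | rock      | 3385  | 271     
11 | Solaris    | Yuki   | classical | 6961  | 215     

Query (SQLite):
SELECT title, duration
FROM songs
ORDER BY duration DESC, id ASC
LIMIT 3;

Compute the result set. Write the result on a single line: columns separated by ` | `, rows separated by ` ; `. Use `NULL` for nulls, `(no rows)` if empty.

Shogun | 399 ; Babel | 328 ; Exhalation | 271

Sort by duration desc, tiebreak id asc: (399, id=6), (328, id=2), (271, id=10), (258, id=7), (251, id=5), (215, id=11) …. Take first 3.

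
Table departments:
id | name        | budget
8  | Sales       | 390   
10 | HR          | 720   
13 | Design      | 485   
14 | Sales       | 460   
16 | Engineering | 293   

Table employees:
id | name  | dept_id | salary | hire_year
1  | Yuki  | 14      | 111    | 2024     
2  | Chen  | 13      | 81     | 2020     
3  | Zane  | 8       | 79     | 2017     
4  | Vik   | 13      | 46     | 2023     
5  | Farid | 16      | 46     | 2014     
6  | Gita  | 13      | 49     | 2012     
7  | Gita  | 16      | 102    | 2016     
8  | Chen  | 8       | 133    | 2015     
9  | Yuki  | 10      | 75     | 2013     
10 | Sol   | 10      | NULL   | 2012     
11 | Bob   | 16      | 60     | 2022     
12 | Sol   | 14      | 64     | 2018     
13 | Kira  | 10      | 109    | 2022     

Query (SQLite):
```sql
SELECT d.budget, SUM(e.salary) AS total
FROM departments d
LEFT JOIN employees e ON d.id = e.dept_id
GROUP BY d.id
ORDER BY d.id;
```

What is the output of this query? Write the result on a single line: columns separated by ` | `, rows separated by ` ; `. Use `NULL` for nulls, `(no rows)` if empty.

390 | 212 ; 720 | 184 ; 485 | 176 ; 460 | 175 ; 293 | 208

LEFT JOIN keeps every departments row; unmatched ones get NULL for employees columns.
Group by departments.id and compute SUM(e.salary). SUM over an all-NULL group is NULL.
  8: ids {3, 8} → SUM(e.salary)=212
  10: ids {9, 10, 13} → SUM(e.salary)=184
  13: ids {2, 4, 6} → SUM(e.salary)=176
  14: ids {1, 12} → SUM(e.salary)=175
  16: ids {5, 7, 11} → SUM(e.salary)=208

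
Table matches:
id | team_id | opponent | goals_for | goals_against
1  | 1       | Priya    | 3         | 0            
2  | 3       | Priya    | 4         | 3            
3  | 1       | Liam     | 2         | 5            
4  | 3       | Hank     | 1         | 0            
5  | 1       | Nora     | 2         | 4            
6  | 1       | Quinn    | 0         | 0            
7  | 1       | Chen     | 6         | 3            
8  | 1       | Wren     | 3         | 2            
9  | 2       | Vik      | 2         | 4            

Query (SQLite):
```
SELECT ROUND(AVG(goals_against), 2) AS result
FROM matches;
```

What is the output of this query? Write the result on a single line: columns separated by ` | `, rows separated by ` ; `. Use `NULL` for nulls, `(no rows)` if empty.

2.33

All goals_against values: [0, 3, 5, 0, 4, 0, 3, 2, 4].
AVG = 21 / 9 (rounded to 2 dp).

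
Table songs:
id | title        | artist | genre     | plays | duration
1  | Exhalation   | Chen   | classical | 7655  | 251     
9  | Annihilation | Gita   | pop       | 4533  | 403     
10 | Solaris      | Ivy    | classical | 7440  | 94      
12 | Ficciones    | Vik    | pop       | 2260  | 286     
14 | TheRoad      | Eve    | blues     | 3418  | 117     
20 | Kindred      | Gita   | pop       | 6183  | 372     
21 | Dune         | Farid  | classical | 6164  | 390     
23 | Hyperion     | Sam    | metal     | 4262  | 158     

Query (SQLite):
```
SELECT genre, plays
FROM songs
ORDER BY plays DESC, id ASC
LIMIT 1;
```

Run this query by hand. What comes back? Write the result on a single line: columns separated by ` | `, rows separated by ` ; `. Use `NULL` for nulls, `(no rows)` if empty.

classical | 7655

Sort by plays desc, tiebreak id asc: (7655, id=1), (7440, id=10), (6183, id=20), (6164, id=21) …. Take first 1.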